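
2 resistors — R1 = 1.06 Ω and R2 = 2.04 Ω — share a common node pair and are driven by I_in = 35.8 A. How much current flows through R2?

I ≈ 12.2 A

Two-branch current divider: I_k = I_in · R_other/(R_1 + R_2).
I(R2) = 35.8 × 1.06/(1.06 + 2.04) = 35.8 × 0.3419 = 12.24 A.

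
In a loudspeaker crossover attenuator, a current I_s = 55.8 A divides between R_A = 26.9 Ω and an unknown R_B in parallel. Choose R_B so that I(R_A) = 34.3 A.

R_B ≈ 42.9 Ω

Two-branch current divider: I_A = I_s · R_B/(R_A + R_B).
With f = 0.6147, R_B = R_A · f/(1−f) = 26.9 × 1.595 = 42.91 Ω.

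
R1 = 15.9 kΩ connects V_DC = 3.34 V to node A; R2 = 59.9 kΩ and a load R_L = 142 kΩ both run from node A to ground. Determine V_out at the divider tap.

V_out ≈ 2.42 V

First combine the lower leg with the load: R2 ‖ R_L = 42.13 kΩ.
Then V_out = V_DC · R2'/(R1 + R2') = 3.34 × 42.13/58.03 = 2.425 V.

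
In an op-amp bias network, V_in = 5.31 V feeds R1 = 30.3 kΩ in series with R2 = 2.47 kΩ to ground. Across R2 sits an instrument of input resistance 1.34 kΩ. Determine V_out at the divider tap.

First combine the lower leg with the load: R2 ‖ R_L = 0.8687 kΩ.
Now apply the divider: V_out = 5.31 × 0.02787 = 0.1480 V.

V_out ≈ 0.148 V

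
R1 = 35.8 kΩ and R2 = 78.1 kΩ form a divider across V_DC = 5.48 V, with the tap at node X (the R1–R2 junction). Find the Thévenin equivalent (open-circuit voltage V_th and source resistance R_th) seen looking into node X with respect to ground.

V_th ≈ 3.76 V, R_th ≈ 24.5 kΩ

With X open, the divider is unloaded: V_th = 5.48 × 78.1/113.9 = 3.758 V.
Zeroing V_DC shorts the top of R1 to ground, so R_th = R1 ‖ R2 = 24.55 kΩ.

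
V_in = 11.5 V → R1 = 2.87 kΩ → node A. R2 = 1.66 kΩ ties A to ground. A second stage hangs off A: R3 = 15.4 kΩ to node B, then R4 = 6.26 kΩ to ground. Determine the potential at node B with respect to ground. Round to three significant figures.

Looking into the second stage from A: R3 + R4 = 21.66 kΩ appears in parallel with R2.
R2 ‖ (R3+R4) = 1.542 kΩ.
So V_A = 11.5 × 0.3495 = 4.019 V.
Stage 2 is unloaded, so V_B = V_A · R4/(R3+R4) = 4.019 × 6.26/21.66 = 1.162 V.

V_B ≈ 1.16 V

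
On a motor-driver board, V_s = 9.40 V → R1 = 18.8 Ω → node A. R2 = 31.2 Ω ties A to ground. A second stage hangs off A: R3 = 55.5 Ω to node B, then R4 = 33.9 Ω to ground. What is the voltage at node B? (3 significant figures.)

V_B ≈ 1.97 V

Looking into the second stage from A: R3 + R4 = 89.40 Ω appears in parallel with R2.
R2 ‖ (R3+R4) = 23.13 Ω.
V_A = 9.40 × 23.13/(18.8 + 23.13) = 5.185 V.
Then the unloaded second divider: V_B = V_A × R4/(R3+R4) = 5.185 × 0.3792 = 1.966 V.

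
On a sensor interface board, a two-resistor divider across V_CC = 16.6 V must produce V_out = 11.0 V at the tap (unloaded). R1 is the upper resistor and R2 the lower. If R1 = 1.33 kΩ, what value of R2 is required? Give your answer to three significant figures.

R2 ≈ 2.61 kΩ

V_out/V_CC = R2/(R1+R2) = 0.6627.
So R2 = R1 · V_out/(V_CC − V_out) = 1.33 × 11.0/(16.6 − 11.0) = 1.33 × 1.964 = 2.612 kΩ.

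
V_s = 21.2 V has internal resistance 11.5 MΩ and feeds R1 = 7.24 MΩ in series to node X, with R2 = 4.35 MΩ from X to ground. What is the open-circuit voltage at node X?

R1' = 11.5 + 7.24 = 18.74 MΩ (source resistance + R1).
With X open, the divider is unloaded: V_th = 21.2 × 4.35/23.09 = 3.994 V.

V_th ≈ 3.99 V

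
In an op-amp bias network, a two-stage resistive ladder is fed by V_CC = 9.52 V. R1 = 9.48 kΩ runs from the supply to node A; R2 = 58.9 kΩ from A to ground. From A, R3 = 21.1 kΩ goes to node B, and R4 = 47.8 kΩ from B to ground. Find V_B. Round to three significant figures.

Looking into the second stage from A: R3 + R4 = 68.90 kΩ appears in parallel with R2.
Effective lower resistance at A: R2 ‖ 68.90 = 31.75 kΩ.
V_A = 9.52 × 31.75/(9.48 + 31.75) = 7.331 V.
Stage 2 is unloaded, so V_B = V_A · R4/(R3+R4) = 7.331 × 47.8/68.90 = 5.086 V.

V_B ≈ 5.09 V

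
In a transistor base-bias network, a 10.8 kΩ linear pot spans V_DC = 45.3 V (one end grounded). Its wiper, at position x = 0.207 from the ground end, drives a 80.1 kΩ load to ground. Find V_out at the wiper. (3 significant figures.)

Lower segment x·R_p = 2.236 kΩ; upper segment (1−x)·R_p = 8.564 kΩ.
R_L loads the lower segment: effective lower R = 2.175 kΩ.
Then V_out = V_DC · 2.175/(8.564 + 2.175) = 9.174 V.

V_out ≈ 9.17 V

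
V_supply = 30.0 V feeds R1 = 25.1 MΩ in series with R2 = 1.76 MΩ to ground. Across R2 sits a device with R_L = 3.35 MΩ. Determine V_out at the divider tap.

V_out ≈ 1.32 V

R2 ‖ R_L = (1.76 × 3.35)/(1.76 + 3.35) = 1.154 MΩ.
Then V_out = V_supply · R2'/(R1 + R2') = 30.0 × 1.154/26.25 = 1.318 V.
(Unloaded it would be 1.97 V; the load pulls it down.)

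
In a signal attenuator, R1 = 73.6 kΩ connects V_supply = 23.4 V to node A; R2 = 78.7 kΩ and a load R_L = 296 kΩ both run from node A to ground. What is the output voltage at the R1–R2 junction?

V_out ≈ 10.7 V

First combine the lower leg with the load: R2 ‖ R_L = 62.17 kΩ.
Now apply the divider: V_out = 23.4 × 0.4579 = 10.72 V.
(Unloaded it would be 12.1 V; the load pulls it down.)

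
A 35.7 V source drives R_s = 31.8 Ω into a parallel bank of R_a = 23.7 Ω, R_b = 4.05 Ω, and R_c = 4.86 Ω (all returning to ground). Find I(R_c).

Equivalent of the parallel group: R_p = 2.021 Ω.
Node voltage V_A = V_CC · R_p/(R_s + R_p) = 35.7 × 0.05975 = 2.133 V.
Branch current I = V_A/R_c = 2.133/4.86 = 0.4389 A.

I ≈ 0.439 A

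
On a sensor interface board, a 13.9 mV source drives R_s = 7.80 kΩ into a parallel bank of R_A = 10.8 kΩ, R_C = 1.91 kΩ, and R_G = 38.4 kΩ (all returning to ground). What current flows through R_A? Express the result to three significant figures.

Parallel bank: R_p = 1/(1/10.8 + 1/1.91 + 1/38.4) = 1.557 kΩ.
V_A = 13.9 × 1.557/9.357 = 2.313 mV.
I(R_A) = V_A / R_A = 2.313/10.8 = 0.2142 µA.

I ≈ 0.214 µA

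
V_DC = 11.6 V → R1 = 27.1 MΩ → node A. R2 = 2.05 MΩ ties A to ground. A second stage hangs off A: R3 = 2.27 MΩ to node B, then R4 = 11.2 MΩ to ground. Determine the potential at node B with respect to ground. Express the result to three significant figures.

The second stage (R3 + R4 = 13.47 MΩ) loads node A in parallel with R2.
R2 ‖ (R3+R4) = 1.779 MΩ.
V_A = 11.6 × 1.779/(27.1 + 1.779) = 0.7147 V.
Then the unloaded second divider: V_B = V_A × R4/(R3+R4) = 0.7147 × 0.8315 = 0.5942 V.

V_B ≈ 0.594 V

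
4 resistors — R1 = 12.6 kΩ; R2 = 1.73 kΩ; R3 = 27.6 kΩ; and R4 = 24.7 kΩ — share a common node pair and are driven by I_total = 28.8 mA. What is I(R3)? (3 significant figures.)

I ≈ 1.42 mA

ΣG = 1/12.6 + 1/1.73 + 1/27.6 + 1/24.7 = 0.7341.
Current divider: I(R3) = I_total · G_k/ΣG = 28.8 × (0.03623/0.7341) = 28.8 × 0.04935 = 1.421 mA.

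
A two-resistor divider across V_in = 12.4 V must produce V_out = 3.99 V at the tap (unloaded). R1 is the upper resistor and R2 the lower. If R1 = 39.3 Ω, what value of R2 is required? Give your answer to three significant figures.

R2 ≈ 18.6 Ω

V_out/V_in = R2/(R1+R2) = 0.3218.
Rearranging, R2 = R1·k/(1−k) = 39.3 × 0.4744 = 18.65 Ω.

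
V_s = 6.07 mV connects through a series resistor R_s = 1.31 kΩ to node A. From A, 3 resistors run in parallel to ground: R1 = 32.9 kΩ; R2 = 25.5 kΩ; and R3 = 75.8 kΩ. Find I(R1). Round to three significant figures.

Combine the parallel branches: R_p = (1/32.9 + 1/25.5 + 1/75.8)⁻¹ = 12.08 kΩ.
V_A = 6.07 × 12.08/13.39 = 5.476 mV.
I(R1) = V_A / R1 = 5.476/32.9 = 0.1664 µA.

I ≈ 0.166 µA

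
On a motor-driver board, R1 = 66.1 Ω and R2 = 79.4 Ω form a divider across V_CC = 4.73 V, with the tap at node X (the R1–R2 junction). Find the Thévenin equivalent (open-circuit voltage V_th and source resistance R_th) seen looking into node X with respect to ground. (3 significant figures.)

V_th ≈ 2.58 V, R_th ≈ 36.1 Ω

V_th is the unloaded tap voltage: V_CC · R2/(R1+R2) = 4.73 × 0.5457 = 2.581 V.
Zeroing V_CC shorts the top of R1 to ground, so R_th = R1 ‖ R2 = 36.07 Ω.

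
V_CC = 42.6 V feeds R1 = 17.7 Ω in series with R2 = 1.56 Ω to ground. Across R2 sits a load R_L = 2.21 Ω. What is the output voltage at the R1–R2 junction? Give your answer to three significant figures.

V_out ≈ 2.09 V

The load sits in parallel with R2, giving an effective lower resistance R2' = R2·R_L/(R2+R_L) = 0.9145 Ω.
Now apply the divider: V_out = 42.6 × 0.04913 = 2.093 V.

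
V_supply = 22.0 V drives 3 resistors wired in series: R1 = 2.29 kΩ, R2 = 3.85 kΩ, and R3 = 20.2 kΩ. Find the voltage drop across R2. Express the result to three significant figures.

V ≈ 3.22 V

Series total: ΣR = 2.29 + 3.85 + 20.2 = 26.34 kΩ.
Voltage divider: V = V_supply · (3.850 / 26.34) = 22.0 × 0.1462 = 3.216 V.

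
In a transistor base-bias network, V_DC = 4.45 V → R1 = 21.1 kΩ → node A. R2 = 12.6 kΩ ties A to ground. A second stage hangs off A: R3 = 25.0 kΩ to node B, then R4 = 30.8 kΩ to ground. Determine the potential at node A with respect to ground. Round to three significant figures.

V_A ≈ 1.46 V

Node A sees R2 in parallel with the series input of stage 2, R3 + R4 = 55.80 kΩ.
R2 ‖ (R3+R4) = 10.28 kΩ.
First divider: V_A = V_DC · 10.28/(21.1 + 10.28) = 1.458 V.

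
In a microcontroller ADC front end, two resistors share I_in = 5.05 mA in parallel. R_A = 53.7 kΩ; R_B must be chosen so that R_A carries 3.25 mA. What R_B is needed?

In a two-way split, I_A/I_in = R_B/(R_A + R_B).
3.25/5.05 = R_B/(R_A + R_B) → R_B = R_A · (0.6436)/(1 − 0.6436) = 53.7 × 1.806 = 96.96 kΩ.

R_B ≈ 97.0 kΩ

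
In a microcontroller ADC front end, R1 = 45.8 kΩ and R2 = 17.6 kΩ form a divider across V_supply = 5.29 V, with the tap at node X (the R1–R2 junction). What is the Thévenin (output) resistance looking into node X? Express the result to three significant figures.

Zeroing V_supply shorts the top of R1 to ground, so R_th = R1 ‖ R2 = 12.71 kΩ.

R_th ≈ 12.7 kΩ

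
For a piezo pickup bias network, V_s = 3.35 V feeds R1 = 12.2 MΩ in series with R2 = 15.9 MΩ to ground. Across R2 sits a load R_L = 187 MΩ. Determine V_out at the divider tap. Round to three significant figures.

V_out ≈ 1.83 V

First combine the lower leg with the load: R2 ‖ R_L = 14.65 MΩ.
Voltage divider with the loaded lower leg: V_out = 3.35 × 14.65/(12.2 + 14.65) = 3.35 × 0.5457 = 1.828 V.
(Unloaded it would be 1.90 V; the load pulls it down.)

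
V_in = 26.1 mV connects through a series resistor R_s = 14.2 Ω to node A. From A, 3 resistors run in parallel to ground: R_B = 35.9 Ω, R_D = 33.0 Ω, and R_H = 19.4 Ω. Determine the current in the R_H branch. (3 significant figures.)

Combine the parallel branches: R_p = (1/35.9 + 1/33.0 + 1/19.4)⁻¹ = 9.115 Ω.
V_A by voltage divider: V_A = 26.1 × 9.115/(14.2 + 9.115) = 10.20 mV.
I(R_H) = V_A / R_H = 10.20/19.4 = 0.5260 mA.

I ≈ 0.526 mA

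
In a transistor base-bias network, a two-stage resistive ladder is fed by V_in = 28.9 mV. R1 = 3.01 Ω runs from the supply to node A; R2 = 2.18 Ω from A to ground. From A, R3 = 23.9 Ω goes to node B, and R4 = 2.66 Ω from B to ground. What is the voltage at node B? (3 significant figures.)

V_B ≈ 1.16 mV

Node A sees R2 in parallel with the series input of stage 2, R3 + R4 = 26.56 Ω.
Effective lower resistance at A: R2 ‖ 26.56 = 2.015 Ω.
First divider: V_A = V_in · 2.015/(3.01 + 2.015) = 11.59 mV.
V_B = V_A × 0.1002 = 1.160 mV.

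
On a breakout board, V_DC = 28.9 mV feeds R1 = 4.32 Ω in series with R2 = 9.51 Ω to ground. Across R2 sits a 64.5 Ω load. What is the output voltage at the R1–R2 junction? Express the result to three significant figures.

V_out ≈ 19.0 mV

R2 ‖ R_L = (9.51 × 64.5)/(9.51 + 64.5) = 8.288 Ω.
Then V_out = V_DC · R2'/(R1 + R2') = 28.9 × 8.288/12.61 = 19.00 mV.
(Unloaded it would be 19.9 mV; the load pulls it down.)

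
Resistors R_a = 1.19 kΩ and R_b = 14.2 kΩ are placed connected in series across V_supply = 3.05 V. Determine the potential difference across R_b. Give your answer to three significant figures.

Series total: ΣR = 1.19 + 14.2 = 15.39 kΩ.
By the voltage-divider rule, V = 3.05 × 14.20/15.39 = 2.814 V.

V ≈ 2.81 V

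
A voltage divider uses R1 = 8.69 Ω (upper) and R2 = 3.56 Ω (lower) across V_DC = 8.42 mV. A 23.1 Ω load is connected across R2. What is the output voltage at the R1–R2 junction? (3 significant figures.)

The load sits in parallel with R2, giving an effective lower resistance R2' = R2·R_L/(R2+R_L) = 3.085 Ω.
Voltage divider with the loaded lower leg: V_out = 8.42 × 3.085/(8.69 + 3.085) = 8.42 × 0.2620 = 2.206 mV.

V_out ≈ 2.21 mV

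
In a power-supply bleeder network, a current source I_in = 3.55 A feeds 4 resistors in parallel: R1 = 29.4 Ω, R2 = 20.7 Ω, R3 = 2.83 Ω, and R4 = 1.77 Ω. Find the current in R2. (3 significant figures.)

ΣG = 1/29.4 + 1/20.7 + 1/2.83 + 1/1.77 = 1.001.
Current divider: I(R2) = I_in · G_k/ΣG = 3.55 × (0.04831/1.001) = 3.55 × 0.04828 = 0.1714 A.

I ≈ 0.171 A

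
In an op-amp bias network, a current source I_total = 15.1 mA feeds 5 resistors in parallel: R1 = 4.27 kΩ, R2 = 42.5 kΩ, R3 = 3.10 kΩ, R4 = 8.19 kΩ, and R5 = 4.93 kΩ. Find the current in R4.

I ≈ 2.04 mA

Conductances: ΣG = 1/4.27 + 1/42.5 + 1/3.10 + 1/8.19 + 1/4.93 = 0.9052 (1/kΩ).
By the current-divider rule, I = I_total · G_k/ΣG = 15.1 × 0.1349 = 2.037 mA.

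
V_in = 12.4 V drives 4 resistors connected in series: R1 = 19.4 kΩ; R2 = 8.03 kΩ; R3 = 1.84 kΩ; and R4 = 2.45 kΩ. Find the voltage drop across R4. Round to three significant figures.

ΣR = 19.4 + 8.03 + 1.84 + 2.45 = 31.72 kΩ.
By the voltage-divider rule, V = 12.4 × 2.450/31.72 = 0.9578 V.

V ≈ 0.958 V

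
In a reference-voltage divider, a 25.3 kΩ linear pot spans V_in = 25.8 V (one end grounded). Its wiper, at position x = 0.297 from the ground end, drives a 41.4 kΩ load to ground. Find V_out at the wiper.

V_out ≈ 6.80 V

Lower segment x·R_p = 7.514 kΩ; upper segment (1−x)·R_p = 17.79 kΩ.
R_L loads the lower segment: effective lower R = 6.360 kΩ.
Then V_out = V_in · 6.360/(17.79 + 6.360) = 6.796 V.
(Unloaded: V_out = x·V_in = 7.66 V.)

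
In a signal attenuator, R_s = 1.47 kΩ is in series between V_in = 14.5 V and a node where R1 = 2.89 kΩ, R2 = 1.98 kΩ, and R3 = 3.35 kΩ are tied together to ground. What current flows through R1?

I ≈ 1.87 mA

Combine the parallel branches: R_p = (1/2.89 + 1/1.98 + 1/3.35)⁻¹ = 0.8699 kΩ.
V_A by voltage divider: V_A = 14.5 × 0.8699/(1.47 + 0.8699) = 5.391 V.
I(R1) = V_A / R1 = 5.391/2.89 = 1.865 mA.
(Equivalently: I_total = 6.197 mA, then current-divider fraction G_k/ΣG = 0.3010.)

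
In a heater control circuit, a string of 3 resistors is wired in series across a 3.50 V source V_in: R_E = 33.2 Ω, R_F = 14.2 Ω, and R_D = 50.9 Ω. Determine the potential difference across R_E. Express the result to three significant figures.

V ≈ 1.18 V

Total series resistance ΣR = 33.2 + 14.2 + 50.9 = 98.30 Ω.
Voltage divider: V = V_in · (33.20 / 98.30) = 3.50 × 0.3377 = 1.182 V.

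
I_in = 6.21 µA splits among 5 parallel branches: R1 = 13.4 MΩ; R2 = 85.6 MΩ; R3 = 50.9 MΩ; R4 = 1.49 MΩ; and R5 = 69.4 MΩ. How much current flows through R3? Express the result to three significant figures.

I ≈ 0.154 µA

ΣG = 1/13.4 + 1/85.6 + 1/50.9 + 1/1.49 + 1/69.4 = 0.7915.
R3 takes the fraction G_k/ΣG = 0.01965/0.7915 = 0.02482, so I = 6.21 × 0.02482 = 0.1541 µA.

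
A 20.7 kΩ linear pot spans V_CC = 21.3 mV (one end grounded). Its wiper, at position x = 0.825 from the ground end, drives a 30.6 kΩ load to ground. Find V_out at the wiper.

Split the track: R_lower = x·R_p = 17.08 kΩ, R_upper = (1−x)·R_p = 3.623 kΩ.
Lower segment in parallel with the load: 17.08 ‖ 30.6 = 10.96 kΩ.
V_out = 21.3 × 10.96/(3.623 + 10.96) = 16.01 mV.

V_out ≈ 16.0 mV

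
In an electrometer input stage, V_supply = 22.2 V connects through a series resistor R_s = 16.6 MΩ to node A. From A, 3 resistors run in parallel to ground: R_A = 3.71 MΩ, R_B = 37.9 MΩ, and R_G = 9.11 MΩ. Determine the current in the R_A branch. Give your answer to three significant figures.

I ≈ 0.774 µA

Equivalent of the parallel group: R_p = 2.465 MΩ.
V_A = 22.2 × 2.465/19.06 = 2.870 V.
I(R_A) = V_A / R_A = 2.870/3.71 = 0.7736 µA.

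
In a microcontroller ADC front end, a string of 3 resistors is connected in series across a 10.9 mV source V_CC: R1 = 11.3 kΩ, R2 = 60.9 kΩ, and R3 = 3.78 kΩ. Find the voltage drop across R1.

V ≈ 1.62 mV

Series total: ΣR = 11.3 + 60.9 + 3.78 = 75.98 kΩ.
By the voltage-divider rule, V = 10.9 × 11.30/75.98 = 1.621 mV.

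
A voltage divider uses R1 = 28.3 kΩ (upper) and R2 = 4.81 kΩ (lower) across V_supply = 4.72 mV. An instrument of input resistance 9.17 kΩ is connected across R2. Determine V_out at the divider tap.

V_out ≈ 0.473 mV

The load sits in parallel with R2, giving an effective lower resistance R2' = R2·R_L/(R2+R_L) = 3.155 kΩ.
Then V_out = V_supply · R2'/(R1 + R2') = 4.72 × 3.155/31.46 = 0.4734 mV.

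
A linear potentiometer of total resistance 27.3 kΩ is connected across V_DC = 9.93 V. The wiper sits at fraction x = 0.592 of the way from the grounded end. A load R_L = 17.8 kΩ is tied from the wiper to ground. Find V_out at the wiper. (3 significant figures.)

Lower segment x·R_p = 16.16 kΩ; upper segment (1−x)·R_p = 11.14 kΩ.
(x·R_p) ‖ R_L = 8.471 kΩ.
Loaded-divider output: V_out = 9.93 × 0.4320 = 4.290 V.

V_out ≈ 4.29 V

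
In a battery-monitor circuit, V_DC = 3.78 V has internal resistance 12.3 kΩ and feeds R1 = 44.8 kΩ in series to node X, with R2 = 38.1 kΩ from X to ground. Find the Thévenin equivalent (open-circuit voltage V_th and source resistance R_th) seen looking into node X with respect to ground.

V_th ≈ 1.51 V, R_th ≈ 22.9 kΩ

R1' = 12.3 + 44.8 = 57.10 kΩ (source resistance + R1).
V_th is the unloaded tap voltage: V_DC · R2/(R1'+R2) = 3.78 × 0.4002 = 1.513 V.
Looking into X with the source shorted: R_th = R1'·R2/(R1'+R2) = 57.10 × 38.1/95.20 = 22.85 kΩ.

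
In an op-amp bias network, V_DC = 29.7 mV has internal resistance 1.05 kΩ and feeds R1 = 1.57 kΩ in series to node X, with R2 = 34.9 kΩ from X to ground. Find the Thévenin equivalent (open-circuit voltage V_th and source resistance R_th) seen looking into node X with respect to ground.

V_th ≈ 27.6 mV, R_th ≈ 2.44 kΩ

R1' = 1.05 + 1.57 = 2.620 kΩ (source resistance + R1).
Open-circuit (no load on X): V_th = V_DC · R2/(R1' + R2) = 29.7 × 34.9/(2.620 + 34.9) = 27.63 mV.
Zeroing V_DC shorts the top of R1' to ground, so R_th = R1' ‖ R2 = 2.437 kΩ.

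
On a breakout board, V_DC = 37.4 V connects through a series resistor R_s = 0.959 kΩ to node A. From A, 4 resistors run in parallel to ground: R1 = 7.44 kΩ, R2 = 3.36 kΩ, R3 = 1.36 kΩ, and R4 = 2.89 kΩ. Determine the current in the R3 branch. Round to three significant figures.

Combine the parallel branches: R_p = (1/7.44 + 1/3.36 + 1/1.36 + 1/2.89)⁻¹ = 0.6608 kΩ.
V_A by voltage divider: V_A = 37.4 × 0.6608/(0.959 + 0.6608) = 15.26 V.
Branch current I = V_A/R3 = 15.26/1.36 = 11.22 mA.

I ≈ 11.2 mA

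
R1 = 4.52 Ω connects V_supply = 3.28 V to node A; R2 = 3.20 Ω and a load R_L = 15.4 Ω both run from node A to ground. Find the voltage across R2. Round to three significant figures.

V_out ≈ 1.21 V

R2 ‖ R_L = (3.20 × 15.4)/(3.20 + 15.4) = 2.649 Ω.
Now apply the divider: V_out = 3.28 × 0.3695 = 1.212 V.
(Unloaded it would be 1.36 V; the load pulls it down.)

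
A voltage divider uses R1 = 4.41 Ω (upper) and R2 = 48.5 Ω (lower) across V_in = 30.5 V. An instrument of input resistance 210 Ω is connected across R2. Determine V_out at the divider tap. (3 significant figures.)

V_out ≈ 27.4 V

R2 ‖ R_L = (48.5 × 210)/(48.5 + 210) = 39.40 Ω.
Now apply the divider: V_out = 30.5 × 0.8993 = 27.43 V.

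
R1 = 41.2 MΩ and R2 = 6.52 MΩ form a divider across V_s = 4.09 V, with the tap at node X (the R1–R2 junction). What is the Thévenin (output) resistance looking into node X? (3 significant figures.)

Zeroing V_s shorts the top of R1 to ground, so R_th = R1 ‖ R2 = 5.629 MΩ.

R_th ≈ 5.63 MΩ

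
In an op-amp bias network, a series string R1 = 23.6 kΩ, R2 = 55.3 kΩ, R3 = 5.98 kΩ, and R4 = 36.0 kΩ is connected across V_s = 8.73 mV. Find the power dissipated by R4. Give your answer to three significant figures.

P ≈ 0.188 nW

ΣR = 120.9 kΩ → I = 8.73/120.9 = 0.07222 µA.
P = I²R = 0.005216 × 36.0 = 0.1878 nW.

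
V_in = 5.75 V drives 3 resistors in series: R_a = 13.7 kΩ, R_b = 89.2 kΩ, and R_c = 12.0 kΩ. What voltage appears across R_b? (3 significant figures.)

V ≈ 4.46 V

Total series resistance ΣR = 13.7 + 89.2 + 12.0 = 114.9 kΩ.
V = V_in · R/ΣR = 5.75 × 0.7763 = 4.464 V.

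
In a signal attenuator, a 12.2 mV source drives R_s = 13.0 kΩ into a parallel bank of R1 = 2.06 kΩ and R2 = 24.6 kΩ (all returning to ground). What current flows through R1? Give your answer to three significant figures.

I ≈ 0.755 µA

Parallel bank: R_p = 1/(1/2.06 + 1/24.6) = 1.901 kΩ.
V_A = 12.2 × 1.901/14.90 = 1.556 mV.
I(R1) = V_A / R1 = 1.556/2.06 = 0.7555 µA.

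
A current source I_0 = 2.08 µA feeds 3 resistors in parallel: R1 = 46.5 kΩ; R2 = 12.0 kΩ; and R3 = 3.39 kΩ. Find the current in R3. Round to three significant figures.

Conductances: ΣG = 1/46.5 + 1/12.0 + 1/3.39 = 0.3998 (1/kΩ).
By the current-divider rule, I = I_0 · G_k/ΣG = 2.08 × 0.7378 = 1.535 µA.

I ≈ 1.53 µA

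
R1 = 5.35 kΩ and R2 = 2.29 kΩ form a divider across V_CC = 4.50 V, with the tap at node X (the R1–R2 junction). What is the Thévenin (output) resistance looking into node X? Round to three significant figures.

R_th ≈ 1.60 kΩ

Looking into X with the source shorted: R_th = R1·R2/(R1+R2) = 5.350 × 2.29/7.640 = 1.604 kΩ.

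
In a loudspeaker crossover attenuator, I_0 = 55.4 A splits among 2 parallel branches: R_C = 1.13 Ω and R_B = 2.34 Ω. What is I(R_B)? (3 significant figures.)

I ≈ 18.0 A

With just two branches, the current splits inversely with resistance.
I(R_B) = 55.4 × 1.13/(1.13 + 2.34) = 55.4 × 0.3256 = 18.04 A.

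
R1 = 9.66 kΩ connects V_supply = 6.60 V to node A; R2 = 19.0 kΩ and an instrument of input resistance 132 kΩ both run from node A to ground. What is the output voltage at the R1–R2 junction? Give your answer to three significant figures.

The load sits in parallel with R2, giving an effective lower resistance R2' = R2·R_L/(R2+R_L) = 16.61 kΩ.
Then V_out = V_supply · R2'/(R1 + R2') = 6.60 × 16.61/26.27 = 4.173 V.
(Unloaded it would be 4.38 V; the load pulls it down.)

V_out ≈ 4.17 V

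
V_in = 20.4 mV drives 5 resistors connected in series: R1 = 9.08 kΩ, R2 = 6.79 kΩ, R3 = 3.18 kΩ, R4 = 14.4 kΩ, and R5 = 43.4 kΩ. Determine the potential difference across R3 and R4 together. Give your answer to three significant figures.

Total series resistance ΣR = 9.08 + 6.79 + 3.18 + 14.4 + 43.4 = 76.85 kΩ.
R_{R3..R4} = 3.18 + 14.4 = 17.58 kΩ.
V = V_in · R/ΣR = 20.4 × 0.2288 = 4.667 mV.

V ≈ 4.67 mV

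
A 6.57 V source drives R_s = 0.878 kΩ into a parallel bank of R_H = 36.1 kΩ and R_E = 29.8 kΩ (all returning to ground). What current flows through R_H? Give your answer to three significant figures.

I ≈ 0.173 mA

Equivalent of the parallel group: R_p = 16.32 kΩ.
V_A by voltage divider: V_A = 6.57 × 16.32/(0.878 + 16.32) = 6.235 V.
Branch current I = V_A/R_H = 6.235/36.1 = 0.1727 mA.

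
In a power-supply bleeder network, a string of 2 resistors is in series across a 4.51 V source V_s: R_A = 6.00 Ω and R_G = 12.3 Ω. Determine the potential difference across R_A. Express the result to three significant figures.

V ≈ 1.48 V

Total series resistance ΣR = 6.00 + 12.3 = 18.30 Ω.
V = V_s · R/ΣR = 4.51 × 0.3279 = 1.479 V.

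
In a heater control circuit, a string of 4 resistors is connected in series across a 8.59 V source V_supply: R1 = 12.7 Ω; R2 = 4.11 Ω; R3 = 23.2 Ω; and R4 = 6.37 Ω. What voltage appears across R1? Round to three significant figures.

ΣR = 12.7 + 4.11 + 23.2 + 6.37 = 46.38 Ω.
By the voltage-divider rule, V = 8.59 × 12.70/46.38 = 2.352 V.

V ≈ 2.35 V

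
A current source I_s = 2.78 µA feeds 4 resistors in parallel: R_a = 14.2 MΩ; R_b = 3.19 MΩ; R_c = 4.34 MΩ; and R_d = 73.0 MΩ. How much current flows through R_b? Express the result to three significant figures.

I ≈ 1.39 µA

ΣG = 1/14.2 + 1/3.19 + 1/4.34 + 1/73.0 = 0.6280.
By the current-divider rule, I = I_s · G_k/ΣG = 2.78 × 0.4992 = 1.388 µA.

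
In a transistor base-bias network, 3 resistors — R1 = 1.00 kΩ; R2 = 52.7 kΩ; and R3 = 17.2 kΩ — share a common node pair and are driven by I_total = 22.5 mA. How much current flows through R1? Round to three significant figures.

ΣG = 1/1.00 + 1/52.7 + 1/17.2 = 1.077.
By the current-divider rule, I = I_total · G_k/ΣG = 22.5 × 0.9284 = 20.89 mA.

I ≈ 20.9 mA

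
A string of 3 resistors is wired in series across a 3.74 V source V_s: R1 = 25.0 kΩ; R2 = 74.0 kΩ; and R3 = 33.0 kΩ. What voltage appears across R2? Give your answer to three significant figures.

Series total: ΣR = 25.0 + 74.0 + 33.0 = 132.0 kΩ.
By the voltage-divider rule, V = 3.74 × 74.00/132.0 = 2.097 V.

V ≈ 2.10 V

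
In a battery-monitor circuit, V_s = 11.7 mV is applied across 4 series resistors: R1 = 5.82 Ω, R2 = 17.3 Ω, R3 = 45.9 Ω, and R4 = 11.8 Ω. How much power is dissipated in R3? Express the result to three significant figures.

The common current is I = 11.7/80.82 = 0.1448 mA.
V(R3) = I·R = 6.645 mV; P = V·I = 6.645 × 0.1448 = 0.9619 µW.

P ≈ 0.962 µW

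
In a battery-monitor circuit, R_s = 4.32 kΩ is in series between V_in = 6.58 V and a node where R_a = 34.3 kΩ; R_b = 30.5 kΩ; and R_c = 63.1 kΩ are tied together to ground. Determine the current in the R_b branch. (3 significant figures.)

Equivalent of the parallel group: R_p = 12.86 kΩ.
V_A = 6.58 × 12.86/17.18 = 4.925 V.
I(R_b) = V_A / R_b = 4.925/30.5 = 0.1615 mA.
(Equivalently: I_total = 0.3831 mA, then current-divider fraction G_k/ΣG = 0.4215.)

I ≈ 0.161 mA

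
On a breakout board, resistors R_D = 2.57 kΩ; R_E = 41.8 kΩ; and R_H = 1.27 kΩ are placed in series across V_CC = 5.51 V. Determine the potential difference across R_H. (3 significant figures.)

V ≈ 0.153 V

ΣR = 2.57 + 41.8 + 1.27 = 45.64 kΩ.
V = V_CC · R/ΣR = 5.51 × 0.02783 = 0.1533 V.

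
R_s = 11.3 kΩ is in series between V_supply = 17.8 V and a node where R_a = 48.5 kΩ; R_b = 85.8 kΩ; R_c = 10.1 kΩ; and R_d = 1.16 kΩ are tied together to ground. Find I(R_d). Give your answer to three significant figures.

Parallel bank: R_p = 1/(1/48.5 + 1/85.8 + 1/10.1 + 1/1.16) = 1.007 kΩ.
V_A = 17.8 × 1.007/12.31 = 1.456 V.
I(R_d) = V_A / R_d = 1.456/1.16 = 1.255 mA.

I ≈ 1.26 mA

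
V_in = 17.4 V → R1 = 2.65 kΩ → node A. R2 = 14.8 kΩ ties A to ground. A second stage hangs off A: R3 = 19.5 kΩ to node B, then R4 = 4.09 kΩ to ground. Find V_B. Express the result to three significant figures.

Node A sees R2 in parallel with the series input of stage 2, R3 + R4 = 23.59 kΩ.
R2 ‖ (R3+R4) = 9.094 kΩ.
V_A = 17.4 × 9.094/(2.65 + 9.094) = 13.47 V.
Stage 2 is unloaded, so V_B = V_A · R4/(R3+R4) = 13.47 × 4.09/23.59 = 2.336 V.

V_B ≈ 2.34 V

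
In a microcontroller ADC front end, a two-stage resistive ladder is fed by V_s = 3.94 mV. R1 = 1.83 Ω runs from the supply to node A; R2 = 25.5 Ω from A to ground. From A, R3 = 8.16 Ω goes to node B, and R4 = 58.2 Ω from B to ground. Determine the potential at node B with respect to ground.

The second stage (R3 + R4 = 66.36 Ω) loads node A in parallel with R2.
R2 ‖ (R3+R4) = 18.42 Ω.
So V_A = 3.94 × 0.9096 = 3.584 mV.
Then the unloaded second divider: V_B = V_A × R4/(R3+R4) = 3.584 × 0.8770 = 3.143 mV.

V_B ≈ 3.14 mV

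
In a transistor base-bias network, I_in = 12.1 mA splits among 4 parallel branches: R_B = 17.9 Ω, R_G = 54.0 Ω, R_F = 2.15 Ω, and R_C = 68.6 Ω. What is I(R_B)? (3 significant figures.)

ΣG = 1/17.9 + 1/54.0 + 1/2.15 + 1/68.6 = 0.5541.
Current divider: I(R_B) = I_in · G_k/ΣG = 12.1 × (0.05587/0.5541) = 12.1 × 0.1008 = 1.220 mA.

I ≈ 1.22 mA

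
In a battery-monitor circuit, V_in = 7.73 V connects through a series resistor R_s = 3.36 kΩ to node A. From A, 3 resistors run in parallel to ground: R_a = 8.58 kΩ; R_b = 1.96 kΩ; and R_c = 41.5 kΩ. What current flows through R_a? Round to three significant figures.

I ≈ 0.283 mA

Combine the parallel branches: R_p = (1/8.58 + 1/1.96 + 1/41.5)⁻¹ = 1.536 kΩ.
V_A = 7.73 × 1.536/4.896 = 2.426 V.
Branch current I = V_A/R_a = 2.426/8.58 = 0.2827 mA.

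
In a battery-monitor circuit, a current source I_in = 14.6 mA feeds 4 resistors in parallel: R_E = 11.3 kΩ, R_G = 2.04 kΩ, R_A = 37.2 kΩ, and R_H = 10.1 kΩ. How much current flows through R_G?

Total conductance ΣG = 1/11.3 + 1/2.04 + 1/37.2 + 1/10.1 = 0.7046 (units of 1/kΩ).
R_G takes the fraction G_k/ΣG = 0.4902/0.7046 = 0.6957, so I = 14.6 × 0.6957 = 10.16 mA.

I ≈ 10.2 mA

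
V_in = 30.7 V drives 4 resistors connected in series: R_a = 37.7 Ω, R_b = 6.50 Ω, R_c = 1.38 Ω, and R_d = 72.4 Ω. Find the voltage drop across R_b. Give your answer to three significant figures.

ΣR = 37.7 + 6.50 + 1.38 + 72.4 = 118.0 Ω.
Voltage divider: V = V_in · (6.500 / 118.0) = 30.7 × 0.05509 = 1.691 V.

V ≈ 1.69 V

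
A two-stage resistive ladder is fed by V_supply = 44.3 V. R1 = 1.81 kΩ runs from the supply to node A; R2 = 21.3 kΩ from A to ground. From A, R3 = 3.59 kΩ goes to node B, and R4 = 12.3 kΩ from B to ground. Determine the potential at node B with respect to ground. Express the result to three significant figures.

Node A sees R2 in parallel with the series input of stage 2, R3 + R4 = 15.89 kΩ.
R2 ‖ (R3+R4) = 9.101 kΩ.
So V_A = 44.3 × 0.8341 = 36.95 V.
Then the unloaded second divider: V_B = V_A × R4/(R3+R4) = 36.95 × 0.7741 = 28.60 V.

V_B ≈ 28.6 V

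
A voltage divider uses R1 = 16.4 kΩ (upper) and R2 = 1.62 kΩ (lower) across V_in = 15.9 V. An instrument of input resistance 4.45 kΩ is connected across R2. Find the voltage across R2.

First combine the lower leg with the load: R2 ‖ R_L = 1.188 kΩ.
Then V_out = V_in · R2'/(R1 + R2') = 15.9 × 1.188/17.59 = 1.074 V.

V_out ≈ 1.07 V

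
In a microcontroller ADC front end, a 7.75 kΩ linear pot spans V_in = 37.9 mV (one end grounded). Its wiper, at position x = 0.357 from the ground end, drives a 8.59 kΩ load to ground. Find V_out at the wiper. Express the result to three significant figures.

The pot divides into 4.983 kΩ above the wiper and 2.767 kΩ below.
R_L loads the lower segment: effective lower R = 2.093 kΩ.
Then V_out = V_in · 2.093/(4.983 + 2.093) = 11.21 mV.

V_out ≈ 11.2 mV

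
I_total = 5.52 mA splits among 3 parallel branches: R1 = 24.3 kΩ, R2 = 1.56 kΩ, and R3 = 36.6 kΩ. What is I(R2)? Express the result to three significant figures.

ΣG = 1/24.3 + 1/1.56 + 1/36.6 = 0.7095.
Current divider: I(R2) = I_total · G_k/ΣG = 5.52 × (0.6410/0.7095) = 5.52 × 0.9035 = 4.987 mA.

I ≈ 4.99 mA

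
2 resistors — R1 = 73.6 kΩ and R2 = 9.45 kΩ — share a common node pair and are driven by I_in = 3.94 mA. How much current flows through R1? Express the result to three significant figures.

I ≈ 0.448 mA

Two-branch current divider: I_k = I_in · R_other/(R_1 + R_2).
I(R1) = 3.94 × 9.45/(73.6 + 9.45) = 3.94 × 0.1138 = 0.4483 mA.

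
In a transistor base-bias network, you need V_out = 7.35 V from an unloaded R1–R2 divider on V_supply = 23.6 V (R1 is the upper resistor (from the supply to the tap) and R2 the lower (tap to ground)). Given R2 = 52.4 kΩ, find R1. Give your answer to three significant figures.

Required fraction k = V_out/V_supply = 0.3114.
Rearranging, R1 = R2·(1−k)/k = 52.4 × 2.211 = 115.9 kΩ.

R1 ≈ 116 kΩ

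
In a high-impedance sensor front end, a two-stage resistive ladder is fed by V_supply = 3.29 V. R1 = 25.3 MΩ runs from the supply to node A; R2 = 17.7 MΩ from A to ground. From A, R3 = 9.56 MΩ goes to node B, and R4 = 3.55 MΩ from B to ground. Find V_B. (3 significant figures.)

V_B ≈ 0.204 V

Node A sees R2 in parallel with the series input of stage 2, R3 + R4 = 13.11 MΩ.
R2 ‖ (R3+R4) = 7.532 MΩ.
V_A = 3.29 × 7.532/(25.3 + 7.532) = 0.7547 V.
Stage 2 is unloaded, so V_B = V_A · R4/(R3+R4) = 0.7547 × 3.55/13.11 = 0.2044 V.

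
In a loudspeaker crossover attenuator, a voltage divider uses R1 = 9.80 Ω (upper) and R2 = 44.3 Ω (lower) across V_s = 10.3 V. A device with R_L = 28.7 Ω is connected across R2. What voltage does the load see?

The load sits in parallel with R2, giving an effective lower resistance R2' = R2·R_L/(R2+R_L) = 17.42 Ω.
Now apply the divider: V_out = 10.3 × 0.6399 = 6.591 V.

V_out ≈ 6.59 V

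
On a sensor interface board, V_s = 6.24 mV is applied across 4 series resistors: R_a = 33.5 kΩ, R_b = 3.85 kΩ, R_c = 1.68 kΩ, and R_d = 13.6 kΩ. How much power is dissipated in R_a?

ΣR = 52.63 kΩ → I = 6.24/52.63 = 0.1186 µA.
P = I²R = 0.01406 × 33.5 = 0.4709 nW.

P ≈ 0.471 nW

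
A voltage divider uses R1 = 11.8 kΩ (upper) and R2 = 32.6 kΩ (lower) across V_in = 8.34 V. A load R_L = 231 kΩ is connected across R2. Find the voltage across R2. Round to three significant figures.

R2 ‖ R_L = (32.6 × 231)/(32.6 + 231) = 28.57 kΩ.
Then V_out = V_in · R2'/(R1 + R2') = 8.34 × 28.57/40.37 = 5.902 V.

V_out ≈ 5.90 V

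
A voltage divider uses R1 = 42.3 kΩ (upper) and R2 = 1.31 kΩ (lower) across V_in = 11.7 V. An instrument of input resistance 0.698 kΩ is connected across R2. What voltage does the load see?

V_out ≈ 0.125 V

The load sits in parallel with R2, giving an effective lower resistance R2' = R2·R_L/(R2+R_L) = 0.4554 kΩ.
Voltage divider with the loaded lower leg: V_out = 11.7 × 0.4554/(42.3 + 0.4554) = 11.7 × 0.01065 = 0.1246 V.
(Unloaded it would be 0.351 V; the load pulls it down.)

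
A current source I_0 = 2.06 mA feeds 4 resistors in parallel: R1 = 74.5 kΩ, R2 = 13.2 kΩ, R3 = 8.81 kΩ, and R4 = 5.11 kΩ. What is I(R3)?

I ≈ 0.587 mA

Total conductance ΣG = 1/74.5 + 1/13.2 + 1/8.81 + 1/5.11 = 0.3984 (units of 1/kΩ).
Current divider: I(R3) = I_0 · G_k/ΣG = 2.06 × (0.1135/0.3984) = 2.06 × 0.2849 = 0.5869 mA.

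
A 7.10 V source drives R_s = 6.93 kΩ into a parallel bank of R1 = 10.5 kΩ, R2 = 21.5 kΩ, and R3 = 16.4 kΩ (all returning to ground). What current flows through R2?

I ≈ 0.137 mA

Equivalent of the parallel group: R_p = 4.933 kΩ.
Node voltage V_A = V_supply · R_p/(R_s + R_p) = 7.10 × 0.4158 = 2.952 V.
I(R2) = V_A / R2 = 2.952/21.5 = 0.1373 mA.
(Check via current divider: I_total = 0.5985 mA; share G_k/ΣG = 0.2294 → same result.)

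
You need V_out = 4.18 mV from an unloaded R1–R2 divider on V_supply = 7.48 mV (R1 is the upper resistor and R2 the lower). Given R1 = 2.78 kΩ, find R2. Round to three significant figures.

V_out/V_supply = R2/(R1+R2) = 0.5588.
Rearranging, R2 = R1·k/(1−k) = 2.78 × 1.267 = 3.521 kΩ.

R2 ≈ 3.52 kΩ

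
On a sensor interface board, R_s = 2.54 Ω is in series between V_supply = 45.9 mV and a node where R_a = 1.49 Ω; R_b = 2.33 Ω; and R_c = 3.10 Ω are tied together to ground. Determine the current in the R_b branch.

I ≈ 4.27 mA

Parallel bank: R_p = 1/(1/1.49 + 1/2.33 + 1/3.10) = 0.7028 Ω.
V_A = 45.9 × 0.7028/3.243 = 9.948 mV.
I(R_b) = V_A / R_b = 9.948/2.33 = 4.269 mA.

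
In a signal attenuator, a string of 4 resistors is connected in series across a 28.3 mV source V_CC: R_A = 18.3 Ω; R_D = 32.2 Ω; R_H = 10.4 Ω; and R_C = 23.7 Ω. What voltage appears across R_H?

V ≈ 3.48 mV

Series total: ΣR = 18.3 + 32.2 + 10.4 + 23.7 = 84.60 Ω.
V = V_CC · R/ΣR = 28.3 × 0.1229 = 3.479 mV.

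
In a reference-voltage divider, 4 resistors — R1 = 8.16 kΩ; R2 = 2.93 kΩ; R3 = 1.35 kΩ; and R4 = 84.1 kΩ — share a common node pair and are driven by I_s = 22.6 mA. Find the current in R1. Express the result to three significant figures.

I ≈ 2.28 mA

Conductances: ΣG = 1/8.16 + 1/2.93 + 1/1.35 + 1/84.1 = 1.216 (1/kΩ).
R1 takes the fraction G_k/ΣG = 0.1225/1.216 = 0.1007, so I = 22.6 × 0.1007 = 2.277 mA.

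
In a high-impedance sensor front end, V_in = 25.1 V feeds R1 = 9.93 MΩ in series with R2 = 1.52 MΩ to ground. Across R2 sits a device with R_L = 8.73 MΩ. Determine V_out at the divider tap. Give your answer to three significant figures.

V_out ≈ 2.89 V

The load sits in parallel with R2, giving an effective lower resistance R2' = R2·R_L/(R2+R_L) = 1.295 MΩ.
Now apply the divider: V_out = 25.1 × 0.1153 = 2.895 V.
(Unloaded it would be 3.33 V; the load pulls it down.)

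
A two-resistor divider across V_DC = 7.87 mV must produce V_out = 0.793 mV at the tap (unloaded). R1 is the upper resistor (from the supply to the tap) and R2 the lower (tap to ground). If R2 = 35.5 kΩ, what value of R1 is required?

The divider ratio is R2/(R1+R2) = 0.793/7.87 = 0.1008.
Rearranging, R1 = R2·(1−k)/k = 35.5 × 8.924 = 316.8 kΩ.

R1 ≈ 317 kΩ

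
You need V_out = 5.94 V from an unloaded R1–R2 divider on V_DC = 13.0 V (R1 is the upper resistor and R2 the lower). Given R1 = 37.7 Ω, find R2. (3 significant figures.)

Required fraction k = V_out/V_DC = 0.4569.
Rearranging, R2 = R1·k/(1−k) = 37.7 × 0.8414 = 31.72 Ω.

R2 ≈ 31.7 Ω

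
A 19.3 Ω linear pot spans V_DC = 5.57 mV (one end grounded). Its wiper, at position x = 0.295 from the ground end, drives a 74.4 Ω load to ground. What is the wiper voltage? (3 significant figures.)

Split the track: R_lower = x·R_p = 5.694 Ω, R_upper = (1−x)·R_p = 13.61 Ω.
R_L loads the lower segment: effective lower R = 5.289 Ω.
V_out = 5.57 × 5.289/(13.61 + 5.289) = 1.559 mV.
(Unloaded: V_out = x·V_DC = 1.64 mV.)

V_out ≈ 1.56 mV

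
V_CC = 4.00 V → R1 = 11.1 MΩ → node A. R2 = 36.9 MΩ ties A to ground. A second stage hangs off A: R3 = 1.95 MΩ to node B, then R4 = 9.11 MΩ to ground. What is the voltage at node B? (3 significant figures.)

V_B ≈ 1.43 V

Looking into the second stage from A: R3 + R4 = 11.06 MΩ appears in parallel with R2.
R2 ‖ (R3+R4) = 8.509 MΩ.
First divider: V_A = V_CC · 8.509/(11.1 + 8.509) = 1.736 V.
Then the unloaded second divider: V_B = V_A × R4/(R3+R4) = 1.736 × 0.8237 = 1.430 V.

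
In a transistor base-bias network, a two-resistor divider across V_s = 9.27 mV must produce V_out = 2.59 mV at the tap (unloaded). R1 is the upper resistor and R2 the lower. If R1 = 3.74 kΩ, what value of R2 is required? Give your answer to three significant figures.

Required fraction k = V_out/V_s = 0.2794.
Rearranging, R2 = R1·k/(1−k) = 3.74 × 0.3877 = 1.450 kΩ.

R2 ≈ 1.45 kΩ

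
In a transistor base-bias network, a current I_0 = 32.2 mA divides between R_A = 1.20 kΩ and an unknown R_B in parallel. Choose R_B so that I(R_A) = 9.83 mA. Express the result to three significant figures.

R_B ≈ 0.527 kΩ

The fraction through R_A equals R_B/(R_A+R_B).
9.83/32.2 = R_B/(R_A + R_B) → R_B = R_A · (0.3053)/(1 − 0.3053) = 1.20 × 0.4394 = 0.5273 kΩ.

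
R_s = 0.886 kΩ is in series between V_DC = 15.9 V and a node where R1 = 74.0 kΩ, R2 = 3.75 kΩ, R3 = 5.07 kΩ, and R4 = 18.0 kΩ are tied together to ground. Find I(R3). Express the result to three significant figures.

I ≈ 2.13 mA

Parallel bank: R_p = 1/(1/74.0 + 1/3.75 + 1/5.07 + 1/18.0) = 1.876 kΩ.
V_A by voltage divider: V_A = 15.9 × 1.876/(0.886 + 1.876) = 10.80 V.
Branch current I = V_A/R3 = 10.80/5.07 = 2.130 mA.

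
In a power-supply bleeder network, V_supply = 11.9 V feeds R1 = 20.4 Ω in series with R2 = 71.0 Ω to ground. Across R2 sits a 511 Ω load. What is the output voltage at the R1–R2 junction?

V_out ≈ 8.97 V

First combine the lower leg with the load: R2 ‖ R_L = 62.34 Ω.
Now apply the divider: V_out = 11.9 × 0.7534 = 8.966 V.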